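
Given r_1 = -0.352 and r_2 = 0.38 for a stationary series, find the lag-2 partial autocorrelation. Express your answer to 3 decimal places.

0.292

φ_{22} = (r_2 − r_1²) / (1 − r_1²)
r_1² = (-0.352)² = 0.123904
Numerator = 0.38 − 0.1239 = 0.2561; denominator = 1 − 0.1239 = 0.8761
φ_{22} = 0.2561 / 0.8761 = 0.292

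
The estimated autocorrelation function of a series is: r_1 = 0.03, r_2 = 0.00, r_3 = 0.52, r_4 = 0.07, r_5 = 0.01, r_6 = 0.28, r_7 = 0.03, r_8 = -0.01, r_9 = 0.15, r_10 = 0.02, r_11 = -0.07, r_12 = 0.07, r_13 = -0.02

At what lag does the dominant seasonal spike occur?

3

The largest autocorrelation is r_3 = 0.52, with weaker echoes at lags 6 (0.28) and 9 (0.15); the remaining lags stay at or below 0.07.
The dominant spike at lag 3 indicates a seasonal period of 3.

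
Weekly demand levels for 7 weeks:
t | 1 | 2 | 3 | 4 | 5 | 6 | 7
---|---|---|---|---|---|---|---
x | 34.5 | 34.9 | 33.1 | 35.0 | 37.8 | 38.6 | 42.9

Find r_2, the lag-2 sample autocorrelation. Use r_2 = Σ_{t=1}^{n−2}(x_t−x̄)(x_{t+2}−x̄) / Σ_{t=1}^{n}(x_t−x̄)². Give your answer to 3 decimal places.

0.157

Mean x̄ = (34.5 + 34.9 + 33.1 + 35.0 + 37.8 + 38.6 + 42.9)/7 = 36.6857
Deviations from mean: -2.1857, -1.7857, -3.5857, -1.6857, 1.1143, 1.9143, 6.2143
Numerator Σ_{t=1}^{5}(x_t−x̄)(x_{t+2}−x̄) = 10.5496
Denominator Σ(x_t−x̄)² = 67.1886
r_2 = 10.5496 / 67.1886 = 0.157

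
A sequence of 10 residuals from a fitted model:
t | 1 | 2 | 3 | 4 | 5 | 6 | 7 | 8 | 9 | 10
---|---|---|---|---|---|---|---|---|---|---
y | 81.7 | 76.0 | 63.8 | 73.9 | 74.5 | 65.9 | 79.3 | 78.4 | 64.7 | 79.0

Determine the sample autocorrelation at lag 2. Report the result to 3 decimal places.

-0.372

Mean ȳ = (81.7 + 76.0 + 63.8 + 73.9 + 74.5 + 65.9 + 79.3 + 78.4 + 64.7 + 79.0)/10 = 73.7200
Numerator Σ_{t=1}^{8}(y_t−ȳ)(y_{t+2}−ȳ) = -145.7628
Denominator Σ(y_t−ȳ)² = 391.3560
r_2 = -145.7628 / 391.3560 = -0.372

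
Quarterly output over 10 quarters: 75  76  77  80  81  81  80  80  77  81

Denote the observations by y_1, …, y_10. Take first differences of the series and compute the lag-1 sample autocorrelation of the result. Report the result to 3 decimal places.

First differences Δy: 1, 1, 3, 1, 0, -1, 0, -3, 4
Mean of differences = 0.6667
Numerator Σ(Δy_t−Δȳ)(Δy_{t+1}−Δȳ) = -6.1111
Denominator Σ(Δy_t−Δȳ)² = 34.0000
r_1(Δy) = -6.1111 / 34.0000 = -0.180

-0.180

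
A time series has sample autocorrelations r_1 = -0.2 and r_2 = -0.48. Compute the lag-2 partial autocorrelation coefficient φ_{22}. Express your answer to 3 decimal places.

-0.542

φ_{22} = (r_2 − r_1²) / (1 − r_1²)
r_1² = (-0.2)² = 0.04
Numerator = -0.48 − 0.0400 = -0.5200; denominator = 1 − 0.0400 = 0.9600
φ_{22} = -0.5200 / 0.9600 = -0.542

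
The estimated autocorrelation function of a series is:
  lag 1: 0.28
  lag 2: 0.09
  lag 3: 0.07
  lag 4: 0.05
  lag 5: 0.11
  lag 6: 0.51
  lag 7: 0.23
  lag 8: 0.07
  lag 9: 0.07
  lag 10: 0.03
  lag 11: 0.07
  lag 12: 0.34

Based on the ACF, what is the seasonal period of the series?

The largest autocorrelation is r_6 = 0.51, with a weaker echo at lag 12 (0.34); the remaining lags stay at or below 0.28. The elevated value at lag 1 (0.28), dropping to 0.09 at lag 2, reflects decaying short-term dependence rather than seasonality.
The dominant spike at lag 6 indicates a seasonal period of 6.

6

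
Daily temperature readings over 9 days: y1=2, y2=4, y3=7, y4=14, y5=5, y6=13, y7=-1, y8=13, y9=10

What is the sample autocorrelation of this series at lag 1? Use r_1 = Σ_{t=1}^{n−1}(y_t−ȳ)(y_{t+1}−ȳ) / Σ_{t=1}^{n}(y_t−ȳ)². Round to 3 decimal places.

Mean ȳ = (2 + 4 + 7 + 14 + 5 + 13 − 1 + 13 + 10)/9 = 7.4444
Numerator Σ_{t=1}^{8}(y_t−ȳ)(y_{t+1}−ȳ) = -91.8642
Denominator Σ(y_t−ȳ)² = 230.2222
r_1 = -91.8642 / 230.2222 = -0.399

-0.399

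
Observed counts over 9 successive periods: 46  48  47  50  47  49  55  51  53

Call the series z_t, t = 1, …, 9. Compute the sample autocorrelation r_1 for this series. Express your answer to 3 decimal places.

Mean z̄ = (46 + 48 + 47 + 50 + 47 + 49 + 55 + 51 + 53)/9 = 49.5556
Numerator Σ_{t=1}^{8}(z_t−z̄)(z_{t+1}−z̄) = 18.4691
Denominator Σ(z_t−z̄)² = 72.2222
r_1 = 18.4691 / 72.2222 = 0.256

0.256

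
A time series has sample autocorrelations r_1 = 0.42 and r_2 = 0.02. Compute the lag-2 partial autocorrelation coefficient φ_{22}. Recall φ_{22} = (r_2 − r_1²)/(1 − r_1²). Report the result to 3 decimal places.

-0.190

φ_{22} = (r_2 − r_1²) / (1 − r_1²)
r_1² = (0.42)² = 0.1764
Numerator = 0.02 − 0.1764 = -0.1564; denominator = 1 − 0.1764 = 0.8236
φ_{22} = -0.1564 / 0.8236 = -0.190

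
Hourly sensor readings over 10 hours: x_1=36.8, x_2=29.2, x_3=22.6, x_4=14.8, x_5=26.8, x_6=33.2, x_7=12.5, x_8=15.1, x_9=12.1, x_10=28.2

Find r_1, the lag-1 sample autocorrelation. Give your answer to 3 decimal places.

0.138

Mean x̄ = (36.8 + 29.2 + 22.6 + 14.8 + 26.8 + 33.2 + 12.5 + 15.1 + 12.1 + 28.2)/10 = 23.1300
Numerator Σ_{t=1}^{9}(x_t−x̄)(x_{t+1}−x̄) = 101.5241
Denominator Σ(x_t−x̄)² = 733.1010
r_1 = 101.5241 / 733.1010 = 0.138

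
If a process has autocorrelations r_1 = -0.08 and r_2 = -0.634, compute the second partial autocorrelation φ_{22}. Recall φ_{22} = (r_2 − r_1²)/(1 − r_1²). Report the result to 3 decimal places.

-0.645

φ_{22} = (r_2 − r_1²) / (1 − r_1²)
r_1² = (-0.08)² = 0.0064
Numerator = -0.634 − 0.0064 = -0.6404; denominator = 1 − 0.0064 = 0.9936
φ_{22} = -0.6404 / 0.9936 = -0.645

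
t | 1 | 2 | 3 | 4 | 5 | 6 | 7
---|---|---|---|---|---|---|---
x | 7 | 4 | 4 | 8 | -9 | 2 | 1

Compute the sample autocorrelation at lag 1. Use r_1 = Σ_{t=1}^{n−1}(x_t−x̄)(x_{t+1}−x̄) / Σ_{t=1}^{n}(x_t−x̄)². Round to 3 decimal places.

Mean x̄ = (7 + 4 + 4 + 8 − 9 + 2 + 1)/7 = 2.4286
Deviations from mean: 4.5714, 1.5714, 1.5714, 5.5714, -11.4286, -0.4286, -1.4286
Σ(x_t−x̄)(x_{t+1}−x̄) = (7.1837) + (2.4694) + (8.7551) + (-63.6735) + (4.8980) + (0.6122) = -39.7551
Denominator Σ(x_t−x̄)² = 189.7143
r_1 = -39.7551 / 189.7143 = -0.210

-0.210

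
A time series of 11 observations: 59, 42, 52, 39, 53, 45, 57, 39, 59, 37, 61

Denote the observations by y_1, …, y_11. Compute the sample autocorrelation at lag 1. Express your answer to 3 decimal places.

Mean ȳ = (59 + 42 + 52 + 39 + 53 + 45 + 57 + 39 + 59 + 37 + 61)/11 = 49.3636
Numerator Σ_{t=1}^{10}(y_t−ȳ)(y_{t+1}−ȳ) = -646.5868
Denominator Σ(y_t−ȳ)² = 840.5455
r_1 = -646.5868 / 840.5455 = -0.769

-0.769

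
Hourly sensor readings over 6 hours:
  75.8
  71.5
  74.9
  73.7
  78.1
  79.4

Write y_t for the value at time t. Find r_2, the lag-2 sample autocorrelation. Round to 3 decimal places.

-0.034

Mean ȳ = (75.8 + 71.5 + 74.9 + 73.7 + 78.1 + 79.4)/6 = 75.5667
Σ(y_t−ȳ)(y_{t+2}−ȳ) = (-0.1556) + (7.5911) + (-1.6889) + (-7.1556) = -1.4089
Denominator Σ(y_t−ȳ)² = 41.6333
r_2 = -1.4089 / 41.6333 = -0.034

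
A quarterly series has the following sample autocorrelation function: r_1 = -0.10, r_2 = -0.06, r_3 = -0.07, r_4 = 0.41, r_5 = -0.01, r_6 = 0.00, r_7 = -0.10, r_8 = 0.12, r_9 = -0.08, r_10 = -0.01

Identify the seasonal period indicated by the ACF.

The largest autocorrelation is r_4 = 0.41; the remaining lags stay at or below 0.12.
The dominant spike at lag 4 indicates a seasonal period of 4.

4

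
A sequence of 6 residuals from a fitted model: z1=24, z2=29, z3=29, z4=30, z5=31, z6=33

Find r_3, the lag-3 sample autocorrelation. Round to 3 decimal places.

-0.118

Mean z̄ = (24 + 29 + 29 + 30 + 31 + 33)/6 = 29.3333
Σ(z_t−z̄)(z_{t+3}−z̄) = (-3.5556) + (-0.5556) + (-1.2222) = -5.3333
Denominator Σ(z_t−z̄)² = 45.3333
r_3 = -5.3333 / 45.3333 = -0.118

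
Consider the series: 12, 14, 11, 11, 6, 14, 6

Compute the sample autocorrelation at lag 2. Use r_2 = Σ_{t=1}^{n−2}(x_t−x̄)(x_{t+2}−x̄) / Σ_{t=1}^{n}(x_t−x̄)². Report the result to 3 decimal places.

Mean x̄ = (12 + 14 + 11 + 11 + 6 + 14 + 6)/7 = 10.5714
Σ(x_t−x̄)(x_{t+2}−x̄) = (0.6122) + (1.4694) + (-1.9592) + (1.4694) + (20.8980) = 22.4898
Denominator Σ(x_t−x̄)² = 67.7143
r_2 = 22.4898 / 67.7143 = 0.332

0.332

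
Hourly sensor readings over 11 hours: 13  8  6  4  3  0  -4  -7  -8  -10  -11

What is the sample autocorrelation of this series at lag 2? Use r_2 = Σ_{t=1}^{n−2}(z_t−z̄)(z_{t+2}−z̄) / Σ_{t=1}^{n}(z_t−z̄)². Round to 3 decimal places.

0.472

Mean z̄ = (13 + 8 + 6 + 4 + 3 + 0 − 4 − 7 − 8 − 10 − 11)/11 = -0.5455
Numerator Σ_{t=1}^{9}(z_t−z̄)(z_{t+2}−z̄) = 302.1322
Denominator Σ(z_t−z̄)² = 640.7273
r_2 = 302.1322 / 640.7273 = 0.472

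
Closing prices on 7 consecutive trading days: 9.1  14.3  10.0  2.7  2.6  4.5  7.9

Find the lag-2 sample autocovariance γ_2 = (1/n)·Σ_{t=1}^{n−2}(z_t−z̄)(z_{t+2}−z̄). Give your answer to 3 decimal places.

-4.281

Mean z̄ = (9.1 + 14.3 + 10.0 + 2.7 + 2.6 + 4.5 + 7.9)/7 = 7.3000
Deviations: 1.8000, 7.0000, 2.7000, -4.6000, -4.7000, -2.8000, 0.6000
Σ_{t=1}^{5}(z_t−z̄)(z_{t+2}−z̄) = -29.9700
γ_2 = -29.9700 / 7 = -4.281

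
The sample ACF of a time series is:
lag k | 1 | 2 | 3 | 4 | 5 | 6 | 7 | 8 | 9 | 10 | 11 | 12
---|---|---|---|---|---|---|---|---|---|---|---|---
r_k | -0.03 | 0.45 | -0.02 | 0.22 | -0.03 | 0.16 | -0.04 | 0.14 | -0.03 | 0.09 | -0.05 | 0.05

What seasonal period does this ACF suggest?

The largest autocorrelation is r_2 = 0.45, with weaker echoes at lags 4 (0.22) and 6 (0.16); the remaining lags stay at or below 0.14.
The dominant spike at lag 2 indicates a seasonal period of 2.

2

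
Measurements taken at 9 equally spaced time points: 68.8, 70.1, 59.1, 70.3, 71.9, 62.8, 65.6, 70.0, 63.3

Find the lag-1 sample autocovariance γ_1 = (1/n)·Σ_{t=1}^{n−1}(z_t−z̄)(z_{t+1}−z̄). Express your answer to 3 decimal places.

-6.525

Mean z̄ = (68.8 + 70.1 + 59.1 + 70.3 + 71.9 + 62.8 + 65.6 + 70.0 + 63.3)/9 = 66.8778
Σ_{t=1}^{8}(z_t−z̄)(z_{t+1}−z̄) = -58.7272
γ_1 = -58.7272 / 9 = -6.525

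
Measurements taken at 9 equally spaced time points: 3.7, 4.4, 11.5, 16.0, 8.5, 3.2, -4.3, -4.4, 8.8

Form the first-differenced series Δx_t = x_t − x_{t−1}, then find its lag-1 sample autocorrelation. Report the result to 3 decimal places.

First differences Δx: 0.7, 7.1, 4.5, -7.5, -5.3, -7.5, -0.1, 13.2
Mean of differences = 0.6375
Numerator Σ(Δx_t−Δx̄)(Δx_{t+1}−Δx̄) = 87.3036
Denominator Σ(Δx_t−Δx̄)² = 382.7388
r_1(Δx) = 87.3036 / 382.7388 = 0.228

0.228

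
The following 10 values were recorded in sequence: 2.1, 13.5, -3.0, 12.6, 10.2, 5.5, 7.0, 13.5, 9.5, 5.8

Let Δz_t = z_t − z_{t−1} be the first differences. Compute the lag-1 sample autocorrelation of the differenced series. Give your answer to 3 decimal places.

-0.642

First differences Δz: 11.4, -16.5, 15.6, -2.4, -4.7, 1.5, 6.5, -4.0, -3.7
Mean of differences = 0.4111
Numerator Σ(Δz_t−Δz̄)(Δz_{t+1}−Δz̄) = -478.6846
Denominator Σ(Δz_t−Δz̄)² = 746.0889
r_1(Δz) = -478.6846 / 746.0889 = -0.642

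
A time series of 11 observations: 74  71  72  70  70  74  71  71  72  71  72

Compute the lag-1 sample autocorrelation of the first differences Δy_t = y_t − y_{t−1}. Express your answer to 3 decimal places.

-0.458

First differences Δy: -3, 1, -2, 0, 4, -3, 0, 1, -1, 1
Mean of differences = -0.2000
Numerator Σ(Δy_t−Δȳ)(Δy_{t+1}−Δȳ) = -19.0400
Denominator Σ(Δy_t−Δȳ)² = 41.6000
r_1(Δy) = -19.0400 / 41.6000 = -0.458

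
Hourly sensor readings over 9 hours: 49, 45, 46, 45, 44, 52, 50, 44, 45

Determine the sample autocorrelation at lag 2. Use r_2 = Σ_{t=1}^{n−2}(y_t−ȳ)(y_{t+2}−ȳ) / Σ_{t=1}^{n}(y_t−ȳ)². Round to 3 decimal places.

Mean ȳ = (49 + 45 + 46 + 45 + 44 + 52 + 50 + 44 + 45)/9 = 46.6667
Numerator Σ_{t=1}^{7}(y_t−ȳ)(y_{t+2}−ȳ) = -34.5556
Denominator Σ(y_t−ȳ)² = 68.0000
r_2 = -34.5556 / 68.0000 = -0.508

-0.508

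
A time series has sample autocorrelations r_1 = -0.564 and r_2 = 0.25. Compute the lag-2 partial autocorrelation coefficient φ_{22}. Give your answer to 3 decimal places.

-0.100

φ_{22} = (r_2 − r_1²) / (1 − r_1²)
r_1² = (-0.564)² = 0.318096
Numerator = 0.25 − 0.3181 = -0.0681; denominator = 1 − 0.3181 = 0.6819
φ_{22} = -0.0681 / 0.6819 = -0.100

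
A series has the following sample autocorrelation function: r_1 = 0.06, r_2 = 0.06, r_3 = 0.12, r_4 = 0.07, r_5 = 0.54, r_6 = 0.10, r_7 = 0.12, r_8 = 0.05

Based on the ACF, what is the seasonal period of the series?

5

The largest autocorrelation is r_5 = 0.54; the remaining lags stay at or below 0.12.
The dominant spike at lag 5 indicates a seasonal period of 5.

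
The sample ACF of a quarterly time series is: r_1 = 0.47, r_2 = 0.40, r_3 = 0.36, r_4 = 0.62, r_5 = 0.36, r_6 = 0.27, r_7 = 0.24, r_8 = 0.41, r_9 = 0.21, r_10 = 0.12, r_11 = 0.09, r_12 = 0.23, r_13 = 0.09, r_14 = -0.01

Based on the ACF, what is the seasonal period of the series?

The largest autocorrelation is r_4 = 0.62; the remaining lags stay at or below 0.47. The elevated value at lag 1 (0.47), dropping to 0.40 at lag 2, reflects decaying short-term dependence rather than seasonality.
The dominant spike at lag 4 indicates a seasonal period of 4.

4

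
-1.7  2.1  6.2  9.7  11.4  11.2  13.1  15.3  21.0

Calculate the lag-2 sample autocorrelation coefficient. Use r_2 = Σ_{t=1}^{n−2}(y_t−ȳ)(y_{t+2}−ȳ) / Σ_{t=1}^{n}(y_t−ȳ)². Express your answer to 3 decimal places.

Mean ȳ = (-1.7 + 2.1 + 6.2 + 9.7 + 11.4 + 11.2 + 13.1 + 15.3 + 21.0)/9 = 9.8111
Σ(y_t−ȳ)(y_{t+2}−ȳ) = (41.5679) + (0.8568) + (-5.7377) + (-0.1543) + (5.2257) + (7.6235) + (36.7990) = 86.1809
Denominator Σ(y_t−ȳ)² = 375.6089
r_2 = 86.1809 / 375.6089 = 0.229

0.229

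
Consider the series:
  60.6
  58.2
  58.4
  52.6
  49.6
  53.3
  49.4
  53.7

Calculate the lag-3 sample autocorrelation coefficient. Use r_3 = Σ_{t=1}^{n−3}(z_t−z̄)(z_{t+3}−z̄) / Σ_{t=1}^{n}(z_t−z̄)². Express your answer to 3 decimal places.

Mean z̄ = (60.6 + 58.2 + 58.4 + 52.6 + 49.6 + 53.3 + 49.4 + 53.7)/8 = 54.4750
Deviations from mean: 6.1250, 3.7250, 3.9250, -1.8750, -4.8750, -1.1750, -5.0750, -0.7750
Σ(z_t−z̄)(z_{t+3}−z̄) = (-11.4844) + (-18.1594) + (-4.6119) + (9.5156) + (3.7781) = -20.9619
Denominator Σ(z_t−z̄)² = 121.8150
r_3 = -20.9619 / 121.8150 = -0.172

-0.172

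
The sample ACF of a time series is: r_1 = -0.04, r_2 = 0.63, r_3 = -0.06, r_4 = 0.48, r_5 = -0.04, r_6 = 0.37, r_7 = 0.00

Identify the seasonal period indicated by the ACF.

2

The largest autocorrelation is r_2 = 0.63, with weaker echoes at lags 4 (0.48) and 6 (0.37); the remaining lags stay at or below 0.00.
The dominant spike at lag 2 indicates a seasonal period of 2.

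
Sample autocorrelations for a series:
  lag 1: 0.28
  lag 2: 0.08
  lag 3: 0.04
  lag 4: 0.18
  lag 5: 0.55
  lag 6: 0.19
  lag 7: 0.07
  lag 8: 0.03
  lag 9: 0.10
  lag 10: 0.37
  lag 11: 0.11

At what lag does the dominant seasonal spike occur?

The largest autocorrelation is r_5 = 0.55, with a weaker echo at lag 10 (0.37); the remaining lags stay at or below 0.28. The elevated value at lag 1 (0.28), dropping to 0.08 at lag 2, reflects decaying short-term dependence rather than seasonality.
The dominant spike at lag 5 indicates a seasonal period of 5.

5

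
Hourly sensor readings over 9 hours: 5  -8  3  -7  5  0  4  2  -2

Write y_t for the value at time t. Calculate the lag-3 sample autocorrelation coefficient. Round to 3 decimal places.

Mean ȳ = (5 − 8 + 3 − 7 + 5 + 0 + 4 + 2 − 2)/9 = 0.2222
Σ(y_t−ȳ)(y_{t+3}−ȳ) = (-34.5062) + (-39.2840) + (-0.6173) + (-27.2840) + (8.4938) + (0.4938) = -92.7037
Denominator Σ(y_t−ȳ)² = 195.5556
r_3 = -92.7037 / 195.5556 = -0.474

-0.474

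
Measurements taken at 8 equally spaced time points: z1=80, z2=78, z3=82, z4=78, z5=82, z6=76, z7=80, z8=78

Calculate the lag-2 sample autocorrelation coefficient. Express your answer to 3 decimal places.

Mean z̄ = (80 + 78 + 82 + 78 + 82 + 76 + 80 + 78)/8 = 79.2500
Deviations from mean: 0.7500, -1.2500, 2.7500, -1.2500, 2.7500, -3.2500, 0.7500, -1.2500
Σ(z_t−z̄)(z_{t+2}−z̄) = (2.0625) + (1.5625) + (7.5625) + (4.0625) + (2.0625) + (4.0625) = 21.3750
Denominator Σ(z_t−z̄)² = 31.5000
r_2 = 21.3750 / 31.5000 = 0.679

0.679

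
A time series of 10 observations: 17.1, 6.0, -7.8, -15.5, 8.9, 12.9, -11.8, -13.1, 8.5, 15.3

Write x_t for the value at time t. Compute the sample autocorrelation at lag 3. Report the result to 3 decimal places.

-0.219

Mean x̄ = (17.1 + 6.0 − 7.8 − 15.5 + 8.9 + 12.9 − 11.8 − 13.1 + 8.5 + 15.3)/10 = 2.0500
Numerator Σ_{t=1}^{7}(x_t−x̄)(x_{t+3}−x̄) = -318.1825
Denominator Σ(x_t−x̄)² = 1450.2850
r_3 = -318.1825 / 1450.2850 = -0.219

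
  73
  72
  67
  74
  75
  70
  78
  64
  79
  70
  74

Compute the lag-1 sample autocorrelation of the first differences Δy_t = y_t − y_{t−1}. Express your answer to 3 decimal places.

-0.821

First differences Δy: -1, -5, 7, 1, -5, 8, -14, 15, -9, 4
Mean of differences = 0.1000
Numerator Σ(Δy_t−Δȳ)(Δy_{t+1}−Δȳ) = -560.8100
Denominator Σ(Δy_t−Δȳ)² = 682.9000
r_1(Δy) = -560.8100 / 682.9000 = -0.821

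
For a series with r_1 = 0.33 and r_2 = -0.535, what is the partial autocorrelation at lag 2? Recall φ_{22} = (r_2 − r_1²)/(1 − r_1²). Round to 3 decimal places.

φ_{22} = (r_2 − r_1²) / (1 − r_1²)
r_1² = (0.33)² = 0.1089
Numerator = -0.535 − 0.1089 = -0.6439; denominator = 1 − 0.1089 = 0.8911
φ_{22} = -0.6439 / 0.8911 = -0.723

-0.723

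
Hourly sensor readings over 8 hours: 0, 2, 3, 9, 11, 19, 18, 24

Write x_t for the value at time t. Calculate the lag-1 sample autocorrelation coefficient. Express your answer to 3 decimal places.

0.604

Mean x̄ = (0 + 2 + 3 + 9 + 11 + 19 + 18 + 24)/8 = 10.7500
Deviations from mean: -10.7500, -8.7500, -7.7500, -1.7500, 0.2500, 8.2500, 7.2500, 13.2500
Σ(x_t−x̄)(x_{t+1}−x̄) = (94.0625) + (67.8125) + (13.5625) + (-0.4375) + (2.0625) + (59.8125) + (96.0625) = 332.9375
Denominator Σ(x_t−x̄)² = 551.5000
r_1 = 332.9375 / 551.5000 = 0.604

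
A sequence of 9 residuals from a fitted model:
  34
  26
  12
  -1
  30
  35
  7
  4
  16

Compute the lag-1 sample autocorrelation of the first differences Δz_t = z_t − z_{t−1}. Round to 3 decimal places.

-0.044

First differences Δz: -8, -14, -13, 31, 5, -28, -3, 12
Mean of differences = -2.2500
Numerator Σ(Δz_t−Δz̄)(Δz_{t+1}−Δz̄) = -100.5625
Denominator Σ(Δz_t−Δz̄)² = 2311.5000
r_1(Δz) = -100.5625 / 2311.5000 = -0.044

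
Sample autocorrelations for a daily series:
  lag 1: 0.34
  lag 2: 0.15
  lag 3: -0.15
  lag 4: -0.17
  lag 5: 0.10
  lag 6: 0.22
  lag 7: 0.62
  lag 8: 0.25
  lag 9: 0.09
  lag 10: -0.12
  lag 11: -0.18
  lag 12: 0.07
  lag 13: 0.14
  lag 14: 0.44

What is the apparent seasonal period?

The largest autocorrelation is r_7 = 0.62, with a weaker echo at lag 14 (0.44); the remaining lags stay at or below 0.34. The elevated value at lag 1 (0.34), dropping to 0.15 at lag 2, reflects decaying short-term dependence rather than seasonality.
The dominant spike at lag 7 indicates a seasonal period of 7.

7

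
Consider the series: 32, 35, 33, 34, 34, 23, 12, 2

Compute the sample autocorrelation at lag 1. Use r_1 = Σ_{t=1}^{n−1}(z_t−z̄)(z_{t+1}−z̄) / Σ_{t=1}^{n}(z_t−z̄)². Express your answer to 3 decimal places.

0.555

Mean z̄ = (32 + 35 + 33 + 34 + 34 + 23 + 12 + 2)/8 = 25.6250
Σ(z_t−z̄)(z_{t+1}−z̄) = (59.7656) + (69.1406) + (61.7656) + (70.1406) + (-21.9844) + (35.7656) + (321.8906) = 596.4844
Denominator Σ(z_t−z̄)² = 1073.8750
r_1 = 596.4844 / 1073.8750 = 0.555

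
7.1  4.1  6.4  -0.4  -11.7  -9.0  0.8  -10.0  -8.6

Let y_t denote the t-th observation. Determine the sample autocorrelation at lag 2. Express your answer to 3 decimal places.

0.005

Mean ȳ = (7.1 + 4.1 + 6.4 − 0.4 − 11.7 − 9.0 + 0.8 − 10.0 − 8.6)/9 = -2.3667
Numerator Σ_{t=1}^{7}(y_t−ȳ)(y_{t+2}−ȳ) = 2.1811
Denominator Σ(y_t−ȳ)² = 450.4200
r_2 = 2.1811 / 450.4200 = 0.005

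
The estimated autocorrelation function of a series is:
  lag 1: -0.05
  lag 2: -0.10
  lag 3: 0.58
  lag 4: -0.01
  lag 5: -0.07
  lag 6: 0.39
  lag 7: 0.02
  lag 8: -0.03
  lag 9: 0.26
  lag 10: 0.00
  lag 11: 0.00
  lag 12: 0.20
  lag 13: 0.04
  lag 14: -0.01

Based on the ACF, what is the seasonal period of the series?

The largest autocorrelation is r_3 = 0.58, with weaker echoes at lags 6 (0.39), 9 (0.26) and 12 (0.20); the remaining lags stay at or below 0.04.
The dominant spike at lag 3 indicates a seasonal period of 3.

3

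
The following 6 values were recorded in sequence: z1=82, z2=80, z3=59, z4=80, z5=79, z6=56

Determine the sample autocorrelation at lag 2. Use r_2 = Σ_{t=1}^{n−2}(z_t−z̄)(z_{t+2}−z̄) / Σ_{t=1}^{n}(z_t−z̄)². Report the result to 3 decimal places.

Mean z̄ = (82 + 80 + 59 + 80 + 79 + 56)/6 = 72.6667
Numerator Σ_{t=1}^{4}(z_t−z̄)(z_{t+2}−z̄) = -282.5556
Denominator Σ(z_t−z̄)² = 699.3333
r_2 = -282.5556 / 699.3333 = -0.404

-0.404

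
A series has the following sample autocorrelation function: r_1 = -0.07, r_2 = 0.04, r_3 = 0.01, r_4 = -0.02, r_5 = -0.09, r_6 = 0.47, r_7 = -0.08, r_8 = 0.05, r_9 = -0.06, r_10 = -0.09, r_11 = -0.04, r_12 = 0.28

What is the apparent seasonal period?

6

The largest autocorrelation is r_6 = 0.47, with a weaker echo at lag 12 (0.28); the remaining lags stay at or below 0.05.
The dominant spike at lag 6 indicates a seasonal period of 6.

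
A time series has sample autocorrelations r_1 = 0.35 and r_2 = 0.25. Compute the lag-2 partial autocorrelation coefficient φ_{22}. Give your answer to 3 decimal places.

φ_{22} = (r_2 − r_1²) / (1 − r_1²)
r_1² = (0.35)² = 0.1225
Numerator = 0.25 − 0.1225 = 0.1275; denominator = 1 − 0.1225 = 0.8775
φ_{22} = 0.1275 / 0.8775 = 0.145

0.145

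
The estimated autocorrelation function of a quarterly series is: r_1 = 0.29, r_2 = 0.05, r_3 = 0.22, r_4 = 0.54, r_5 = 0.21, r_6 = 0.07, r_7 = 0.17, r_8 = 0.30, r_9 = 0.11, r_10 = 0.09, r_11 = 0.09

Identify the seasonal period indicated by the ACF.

4

The largest autocorrelation is r_4 = 0.54, with a weaker echo at lag 8 (0.30); the remaining lags stay at or below 0.29. The elevated value at lag 1 (0.29), dropping to 0.05 at lag 2, reflects decaying short-term dependence rather than seasonality.
The dominant spike at lag 4 indicates a seasonal period of 4.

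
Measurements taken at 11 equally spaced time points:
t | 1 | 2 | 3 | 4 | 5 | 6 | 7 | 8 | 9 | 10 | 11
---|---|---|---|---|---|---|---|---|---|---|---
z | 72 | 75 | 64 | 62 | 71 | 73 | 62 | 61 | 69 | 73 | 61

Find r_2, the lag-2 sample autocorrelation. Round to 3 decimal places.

-0.673

Mean z̄ = (72 + 75 + 64 + 62 + 71 + 73 + 62 + 61 + 69 + 73 + 61)/11 = 67.5455
Numerator Σ_{t=1}^{9}(z_t−z̄)(z_{t+2}−z̄) = -207.7769
Denominator Σ(z_t−z̄)² = 308.7273
r_2 = -207.7769 / 308.7273 = -0.673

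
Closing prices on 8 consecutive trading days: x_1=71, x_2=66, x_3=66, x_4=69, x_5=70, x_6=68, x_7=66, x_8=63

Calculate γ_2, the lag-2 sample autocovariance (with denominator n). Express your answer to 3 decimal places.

Mean x̄ = (71 + 66 + 66 + 69 + 70 + 68 + 66 + 63)/8 = 67.3750
Deviations: 3.6250, -1.3750, -1.3750, 1.6250, 2.6250, 0.6250, -1.3750, -4.3750
Σ_{t=1}^{6}(x_t−x̄)(x_{t+2}−x̄) = -16.1563
γ_2 = -16.1563 / 8 = -2.020

-2.020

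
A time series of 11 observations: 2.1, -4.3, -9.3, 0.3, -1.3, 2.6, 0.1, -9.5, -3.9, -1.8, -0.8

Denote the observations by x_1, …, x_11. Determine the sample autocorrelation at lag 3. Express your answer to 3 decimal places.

Mean x̄ = (2.1 − 4.3 − 9.3 + 0.3 − 1.3 + 2.6 + 0.1 − 9.5 − 3.9 − 1.8 − 0.8)/11 = -2.3455
Numerator Σ_{t=1}^{8}(x_t−x̄)(x_{t+3}−x̄) = -43.0980
Denominator Σ(x_t−x̄)² = 166.7673
r_3 = -43.0980 / 166.7673 = -0.258

-0.258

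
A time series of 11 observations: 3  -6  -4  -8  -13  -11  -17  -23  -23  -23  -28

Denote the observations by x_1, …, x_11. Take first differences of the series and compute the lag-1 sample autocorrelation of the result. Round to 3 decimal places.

First differences Δx: -9, 2, -4, -5, 2, -6, -6, 0, 0, -5
Mean of differences = -3.1000
Numerator Σ(Δx_t−Δx̄)(Δx_{t+1}−Δx̄) = -54.3100
Denominator Σ(Δx_t−Δx̄)² = 130.9000
r_1(Δx) = -54.3100 / 130.9000 = -0.415

-0.415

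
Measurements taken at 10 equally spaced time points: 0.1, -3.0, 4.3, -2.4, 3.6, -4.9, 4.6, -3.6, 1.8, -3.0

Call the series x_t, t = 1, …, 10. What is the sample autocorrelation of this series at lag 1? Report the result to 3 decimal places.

Mean x̄ = (0.1 − 3.0 + 4.3 − 2.4 + 3.6 − 4.9 + 4.6 − 3.6 + 1.8 − 3.0)/10 = -0.2500
Numerator Σ_{t=1}^{9}(x_t−x̄)(x_{t+1}−x̄) = -100.7425
Denominator Σ(x_t−x̄)² = 115.9650
r_1 = -100.7425 / 115.9650 = -0.869

-0.869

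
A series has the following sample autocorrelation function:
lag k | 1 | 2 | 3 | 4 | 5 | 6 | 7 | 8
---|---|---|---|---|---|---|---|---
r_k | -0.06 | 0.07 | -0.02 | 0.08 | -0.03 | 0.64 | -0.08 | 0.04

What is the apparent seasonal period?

6

The largest autocorrelation is r_6 = 0.64; the remaining lags stay at or below 0.08.
The dominant spike at lag 6 indicates a seasonal period of 6.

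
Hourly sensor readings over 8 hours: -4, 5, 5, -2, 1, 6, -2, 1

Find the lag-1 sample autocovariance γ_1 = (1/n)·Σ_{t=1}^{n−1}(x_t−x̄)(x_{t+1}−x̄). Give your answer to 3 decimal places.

Mean x̄ = (-4 + 5 + 5 − 2 + 1 + 6 − 2 + 1)/8 = 1.2500
Deviations: -5.2500, 3.7500, 3.7500, -3.2500, -0.2500, 4.7500, -3.2500, -0.2500
Σ_{t=1}^{7}(x_t−x̄)(x_{t+1}−x̄) = -32.8125
γ_1 = -32.8125 / 8 = -4.102

-4.102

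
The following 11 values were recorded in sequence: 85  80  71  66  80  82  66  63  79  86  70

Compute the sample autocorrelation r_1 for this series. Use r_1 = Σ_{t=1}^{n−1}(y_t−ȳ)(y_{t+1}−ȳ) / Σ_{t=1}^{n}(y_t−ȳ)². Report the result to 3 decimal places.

Mean ȳ = (85 + 80 + 71 + 66 + 80 + 82 + 66 + 63 + 79 + 86 + 70)/11 = 75.2727
Numerator Σ_{t=1}^{10}(y_t−ȳ)(y_{t+1}−ȳ) = 42.4711
Denominator Σ(y_t−ȳ)² = 682.1818
r_1 = 42.4711 / 682.1818 = 0.062

0.062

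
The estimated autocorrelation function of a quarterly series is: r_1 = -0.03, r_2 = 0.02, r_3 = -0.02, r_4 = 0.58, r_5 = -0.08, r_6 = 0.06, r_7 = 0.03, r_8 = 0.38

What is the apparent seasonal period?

4

The largest autocorrelation is r_4 = 0.58, with a weaker echo at lag 8 (0.38); the remaining lags stay at or below 0.06.
The dominant spike at lag 4 indicates a seasonal period of 4.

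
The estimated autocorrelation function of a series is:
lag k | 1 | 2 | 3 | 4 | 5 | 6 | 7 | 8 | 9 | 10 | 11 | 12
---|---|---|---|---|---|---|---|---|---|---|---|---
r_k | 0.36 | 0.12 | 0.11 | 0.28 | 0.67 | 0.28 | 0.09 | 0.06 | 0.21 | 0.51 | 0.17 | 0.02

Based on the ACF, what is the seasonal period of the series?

5

The largest autocorrelation is r_5 = 0.67, with a weaker echo at lag 10 (0.51); the remaining lags stay at or below 0.36. The elevated value at lag 1 (0.36), dropping to 0.12 at lag 2, reflects decaying short-term dependence rather than seasonality.
The dominant spike at lag 5 indicates a seasonal period of 5.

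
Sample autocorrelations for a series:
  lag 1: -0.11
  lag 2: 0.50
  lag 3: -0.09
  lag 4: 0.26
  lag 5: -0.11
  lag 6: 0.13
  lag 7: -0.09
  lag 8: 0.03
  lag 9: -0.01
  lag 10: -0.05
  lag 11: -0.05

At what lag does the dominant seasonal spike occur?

The largest autocorrelation is r_2 = 0.50, with a weaker echo at lag 4 (0.26); the remaining lags stay at or below 0.13.
The dominant spike at lag 2 indicates a seasonal period of 2.

2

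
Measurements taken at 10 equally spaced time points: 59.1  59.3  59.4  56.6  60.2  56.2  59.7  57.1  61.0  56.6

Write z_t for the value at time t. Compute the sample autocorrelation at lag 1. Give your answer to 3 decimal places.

-0.759

Mean z̄ = (59.1 + 59.3 + 59.4 + 56.6 + 60.2 + 56.2 + 59.7 + 57.1 + 61.0 + 56.6)/10 = 58.5200
Numerator Σ_{t=1}^{9}(z_t−z̄)(z_{t+1}−z̄) = -20.3704
Denominator Σ(z_t−z̄)² = 26.8560
r_1 = -20.3704 / 26.8560 = -0.759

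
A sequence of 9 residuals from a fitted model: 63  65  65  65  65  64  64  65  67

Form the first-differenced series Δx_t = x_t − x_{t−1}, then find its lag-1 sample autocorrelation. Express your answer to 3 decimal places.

0.219

First differences Δx: 2, 0, 0, 0, -1, 0, 1, 2
Mean of differences = 0.5000
Numerator Σ(Δx_t−Δx̄)(Δx_{t+1}−Δx̄) = 1.7500
Denominator Σ(Δx_t−Δx̄)² = 8.0000
r_1(Δx) = 1.7500 / 8.0000 = 0.219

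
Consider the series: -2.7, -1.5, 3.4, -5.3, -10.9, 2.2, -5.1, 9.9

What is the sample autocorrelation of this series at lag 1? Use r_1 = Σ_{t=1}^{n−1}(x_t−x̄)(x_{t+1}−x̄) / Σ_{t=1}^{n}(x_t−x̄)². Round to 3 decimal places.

Mean x̄ = (-2.7 − 1.5 + 3.4 − 5.3 − 10.9 + 2.2 − 5.1 + 9.9)/8 = -1.2500
Numerator Σ_{t=1}^{7}(x_t−x̄)(x_{t+1}−x̄) = -70.0525
Denominator Σ(x_t−x̄)² = 284.3600
r_1 = -70.0525 / 284.3600 = -0.246

-0.246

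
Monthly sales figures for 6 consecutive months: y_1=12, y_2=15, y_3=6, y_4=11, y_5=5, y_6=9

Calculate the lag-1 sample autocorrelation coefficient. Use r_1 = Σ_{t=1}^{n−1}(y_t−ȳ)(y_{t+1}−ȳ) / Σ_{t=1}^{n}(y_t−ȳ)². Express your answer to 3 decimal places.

-0.212

Mean ȳ = (12 + 15 + 6 + 11 + 5 + 9)/6 = 9.6667
Deviations from mean: 2.3333, 5.3333, -3.6667, 1.3333, -4.6667, -0.6667
Σ(y_t−ȳ)(y_{t+1}−ȳ) = (12.4444) + (-19.5556) + (-4.8889) + (-6.2222) + (3.1111) = -15.1111
Denominator Σ(y_t−ȳ)² = 71.3333
r_1 = -15.1111 / 71.3333 = -0.212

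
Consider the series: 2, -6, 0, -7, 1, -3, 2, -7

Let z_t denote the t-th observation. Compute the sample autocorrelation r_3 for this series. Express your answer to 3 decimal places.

-0.625

Mean z̄ = (2 − 6 + 0 − 7 + 1 − 3 + 2 − 7)/8 = -2.2500
Numerator Σ_{t=1}^{5}(z_t−z̄)(z_{t+3}−z̄) = -69.6875
Denominator Σ(z_t−z̄)² = 111.5000
r_3 = -69.6875 / 111.5000 = -0.625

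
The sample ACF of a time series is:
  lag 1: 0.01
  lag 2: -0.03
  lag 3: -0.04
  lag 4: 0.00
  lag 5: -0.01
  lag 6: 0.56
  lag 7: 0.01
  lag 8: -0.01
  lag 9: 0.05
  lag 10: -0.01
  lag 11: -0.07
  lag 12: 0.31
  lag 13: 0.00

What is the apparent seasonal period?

The largest autocorrelation is r_6 = 0.56, with a weaker echo at lag 12 (0.31); the remaining lags stay at or below 0.05.
The dominant spike at lag 6 indicates a seasonal period of 6.

6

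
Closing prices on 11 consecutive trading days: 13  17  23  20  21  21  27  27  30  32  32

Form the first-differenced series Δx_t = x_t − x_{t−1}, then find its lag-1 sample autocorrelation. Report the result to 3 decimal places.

-0.309

First differences Δx: 4, 6, -3, 1, 0, 6, 0, 3, 2, 0
Mean of differences = 1.9000
Numerator Σ(Δx_t−Δx̄)(Δx_{t+1}−Δx̄) = -23.1100
Denominator Σ(Δx_t−Δx̄)² = 74.9000
r_1(Δx) = -23.1100 / 74.9000 = -0.309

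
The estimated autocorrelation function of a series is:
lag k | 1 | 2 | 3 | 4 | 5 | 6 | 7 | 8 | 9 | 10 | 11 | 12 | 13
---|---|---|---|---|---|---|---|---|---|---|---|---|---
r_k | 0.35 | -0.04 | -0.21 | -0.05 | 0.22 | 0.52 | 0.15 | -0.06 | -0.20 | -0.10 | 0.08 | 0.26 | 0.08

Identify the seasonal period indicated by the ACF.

6

The largest autocorrelation is r_6 = 0.52; the remaining lags stay at or below 0.35.
The dominant spike at lag 6 indicates a seasonal period of 6.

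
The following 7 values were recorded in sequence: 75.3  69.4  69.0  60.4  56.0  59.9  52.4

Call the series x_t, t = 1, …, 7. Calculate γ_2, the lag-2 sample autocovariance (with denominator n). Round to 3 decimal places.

14.009

Mean x̄ = (75.3 + 69.4 + 69.0 + 60.4 + 56.0 + 59.9 + 52.4)/7 = 63.2000
Σ_{t=1}^{5}(x_t−x̄)(x_{t+2}−x̄) = 98.0600
γ_2 = 98.0600 / 7 = 14.009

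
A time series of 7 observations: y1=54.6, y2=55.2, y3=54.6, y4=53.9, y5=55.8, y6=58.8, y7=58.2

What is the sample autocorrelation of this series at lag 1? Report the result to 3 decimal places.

Mean ȳ = (54.6 + 55.2 + 54.6 + 53.9 + 55.8 + 58.8 + 58.2)/7 = 55.8714
Deviations from mean: -1.2714, -0.6714, -1.2714, -1.9714, -0.0714, 2.9286, 2.3286
Σ(y_t−ȳ)(y_{t+1}−ȳ) = (0.8537) + (0.8537) + (2.5065) + (0.1408) + (-0.2092) + (6.8194) = 10.9649
Denominator Σ(y_t−ȳ)² = 21.5743
r_1 = 10.9649 / 21.5743 = 0.508

0.508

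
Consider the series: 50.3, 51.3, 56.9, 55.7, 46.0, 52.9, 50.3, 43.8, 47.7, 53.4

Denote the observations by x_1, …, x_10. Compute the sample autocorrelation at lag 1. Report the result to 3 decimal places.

0.098

Mean x̄ = (50.3 + 51.3 + 56.9 + 55.7 + 46.0 + 52.9 + 50.3 + 43.8 + 47.7 + 53.4)/10 = 50.8300
Numerator Σ_{t=1}^{9}(x_t−x̄)(x_{t+1}−x̄) = 15.2331
Denominator Σ(x_t−x̄)² = 154.7810
r_1 = 15.2331 / 154.7810 = 0.098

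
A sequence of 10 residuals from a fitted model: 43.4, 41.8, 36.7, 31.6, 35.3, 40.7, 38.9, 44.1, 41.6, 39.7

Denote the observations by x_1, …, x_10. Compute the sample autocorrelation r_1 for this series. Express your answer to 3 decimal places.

0.433

Mean x̄ = (43.4 + 41.8 + 36.7 + 31.6 + 35.3 + 40.7 + 38.9 + 44.1 + 41.6 + 39.7)/10 = 39.3800
Numerator Σ_{t=1}^{9}(x_t−x̄)(x_{t+1}−x̄) = 58.7396
Denominator Σ(x_t−x̄)² = 135.6560
r_1 = 58.7396 / 135.6560 = 0.433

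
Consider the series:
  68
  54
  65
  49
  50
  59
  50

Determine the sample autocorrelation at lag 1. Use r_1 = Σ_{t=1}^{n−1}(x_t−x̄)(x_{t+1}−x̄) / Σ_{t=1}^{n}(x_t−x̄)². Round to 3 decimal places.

Mean x̄ = (68 + 54 + 65 + 49 + 50 + 59 + 50)/7 = 56.4286
Deviations from mean: 11.5714, -2.4286, 8.5714, -7.4286, -6.4286, 2.5714, -6.4286
Σ(x_t−x̄)(x_{t+1}−x̄) = (-28.1020) + (-20.8163) + (-63.6735) + (47.7551) + (-16.5306) + (-16.5306) = -97.8980
Denominator Σ(x_t−x̄)² = 357.7143
r_1 = -97.8980 / 357.7143 = -0.274

-0.274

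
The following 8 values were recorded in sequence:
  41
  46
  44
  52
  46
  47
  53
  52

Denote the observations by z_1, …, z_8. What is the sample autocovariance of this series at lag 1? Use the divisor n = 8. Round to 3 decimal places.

1.857

Mean z̄ = (41 + 46 + 44 + 52 + 46 + 47 + 53 + 52)/8 = 47.6250
Deviations: -6.6250, -1.6250, -3.6250, 4.3750, -1.6250, -0.6250, 5.3750, 4.3750
Σ_{t=1}^{7}(z_t−z̄)(z_{t+1}−z̄) = 14.8594
γ_1 = 14.8594 / 8 = 1.857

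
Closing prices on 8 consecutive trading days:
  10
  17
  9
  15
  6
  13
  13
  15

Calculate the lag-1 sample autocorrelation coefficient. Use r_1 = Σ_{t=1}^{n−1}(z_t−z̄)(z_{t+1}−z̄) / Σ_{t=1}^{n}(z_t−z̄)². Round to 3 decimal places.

Mean z̄ = (10 + 17 + 9 + 15 + 6 + 13 + 13 + 15)/8 = 12.2500
Deviations from mean: -2.2500, 4.7500, -3.2500, 2.7500, -6.2500, 0.7500, 0.7500, 2.7500
Σ(z_t−z̄)(z_{t+1}−z̄) = (-10.6875) + (-15.4375) + (-8.9375) + (-17.1875) + (-4.6875) + (0.5625) + (2.0625) = -54.3125
Denominator Σ(z_t−z̄)² = 93.5000
r_1 = -54.3125 / 93.5000 = -0.581

-0.581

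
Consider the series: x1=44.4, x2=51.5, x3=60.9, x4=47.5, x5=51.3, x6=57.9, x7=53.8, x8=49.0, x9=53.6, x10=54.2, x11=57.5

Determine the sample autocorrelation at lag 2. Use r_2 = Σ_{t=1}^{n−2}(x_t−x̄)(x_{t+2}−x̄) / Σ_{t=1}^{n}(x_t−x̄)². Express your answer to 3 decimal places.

-0.522

Mean x̄ = (44.4 + 51.5 + 60.9 + 47.5 + 51.3 + 57.9 + 53.8 + 49.0 + 53.6 + 54.2 + 57.5)/11 = 52.8727
Numerator Σ_{t=1}^{9}(x_t−x̄)(x_{t+2}−x̄) = -122.3006
Denominator Σ(x_t−x̄)² = 234.2818
r_2 = -122.3006 / 234.2818 = -0.522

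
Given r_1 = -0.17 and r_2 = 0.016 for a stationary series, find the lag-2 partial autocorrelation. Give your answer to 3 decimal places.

φ_{22} = (r_2 − r_1²) / (1 − r_1²)
r_1² = (-0.17)² = 0.0289
Numerator = 0.016 − 0.0289 = -0.0129; denominator = 1 − 0.0289 = 0.9711
φ_{22} = -0.0129 / 0.9711 = -0.013

-0.013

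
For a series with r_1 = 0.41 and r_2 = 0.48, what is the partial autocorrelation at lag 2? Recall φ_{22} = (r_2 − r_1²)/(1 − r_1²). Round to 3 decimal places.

φ_{22} = (r_2 − r_1²) / (1 − r_1²)
r_1² = (0.41)² = 0.1681
Numerator = 0.48 − 0.1681 = 0.3119; denominator = 1 − 0.1681 = 0.8319
φ_{22} = 0.3119 / 0.8319 = 0.375

0.375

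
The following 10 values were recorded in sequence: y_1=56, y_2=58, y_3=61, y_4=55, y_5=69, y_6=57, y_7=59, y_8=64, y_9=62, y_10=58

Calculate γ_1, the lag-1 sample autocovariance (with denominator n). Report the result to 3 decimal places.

Mean ȳ = (56 + 58 + 61 + 55 + 69 + 57 + 59 + 64 + 62 + 58)/10 = 59.9000
Σ_{t=1}^{9}(y_t−ȳ)(y_{t+1}−ȳ) = -67.5100
γ_1 = -67.5100 / 10 = -6.751

-6.751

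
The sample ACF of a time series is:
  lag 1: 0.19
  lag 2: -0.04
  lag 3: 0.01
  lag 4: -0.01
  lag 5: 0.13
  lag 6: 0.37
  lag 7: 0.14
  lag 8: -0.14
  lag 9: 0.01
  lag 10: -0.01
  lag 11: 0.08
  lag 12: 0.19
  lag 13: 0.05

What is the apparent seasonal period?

The largest autocorrelation is r_6 = 0.37; the remaining lags stay at or below 0.19.
The dominant spike at lag 6 indicates a seasonal period of 6.

6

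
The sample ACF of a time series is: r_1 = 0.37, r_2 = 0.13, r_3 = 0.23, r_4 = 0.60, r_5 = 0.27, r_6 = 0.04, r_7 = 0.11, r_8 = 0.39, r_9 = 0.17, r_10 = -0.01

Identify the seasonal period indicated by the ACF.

4

The largest autocorrelation is r_4 = 0.60, with a weaker echo at lag 8 (0.39); the remaining lags stay at or below 0.37. The elevated value at lag 1 (0.37), dropping to 0.13 at lag 2, reflects decaying short-term dependence rather than seasonality.
The dominant spike at lag 4 indicates a seasonal period of 4.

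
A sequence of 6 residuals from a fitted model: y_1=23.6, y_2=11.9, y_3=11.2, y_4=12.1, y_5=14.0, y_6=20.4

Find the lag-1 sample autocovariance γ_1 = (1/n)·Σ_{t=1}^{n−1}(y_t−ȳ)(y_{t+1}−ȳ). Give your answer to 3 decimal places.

Mean ȳ = (23.6 + 11.9 + 11.2 + 12.1 + 14.0 + 20.4)/6 = 15.5333
Σ_{t=1}^{5}(y_t−ȳ)(y_{t+1}−ȳ) = -0.8844
γ_1 = -0.8844 / 6 = -0.147

-0.147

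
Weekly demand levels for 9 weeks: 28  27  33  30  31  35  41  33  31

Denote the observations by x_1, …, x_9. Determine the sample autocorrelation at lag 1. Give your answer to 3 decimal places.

0.334

Mean x̄ = (28 + 27 + 33 + 30 + 31 + 35 + 41 + 33 + 31)/9 = 32.1111
Numerator Σ_{t=1}^{8}(x_t−x̄)(x_{t+1}−x̄) = 46.3210
Denominator Σ(x_t−x̄)² = 138.8889
r_1 = 46.3210 / 138.8889 = 0.334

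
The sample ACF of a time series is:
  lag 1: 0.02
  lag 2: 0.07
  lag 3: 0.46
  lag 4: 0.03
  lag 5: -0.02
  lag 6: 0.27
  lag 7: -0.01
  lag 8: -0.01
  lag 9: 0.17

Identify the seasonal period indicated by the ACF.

The largest autocorrelation is r_3 = 0.46, with weaker echoes at lags 6 (0.27) and 9 (0.17); the remaining lags stay at or below 0.07.
The dominant spike at lag 3 indicates a seasonal period of 3.

3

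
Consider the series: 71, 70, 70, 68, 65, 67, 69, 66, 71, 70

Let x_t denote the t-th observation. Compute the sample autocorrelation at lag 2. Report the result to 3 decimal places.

Mean x̄ = (71 + 70 + 70 + 68 + 65 + 67 + 69 + 66 + 71 + 70)/10 = 68.7000
Numerator Σ_{t=1}^{8}(x_t−x̄)(x_{t+2}−x̄) = -0.8800
Denominator Σ(x_t−x̄)² = 40.1000
r_2 = -0.8800 / 40.1000 = -0.022

-0.022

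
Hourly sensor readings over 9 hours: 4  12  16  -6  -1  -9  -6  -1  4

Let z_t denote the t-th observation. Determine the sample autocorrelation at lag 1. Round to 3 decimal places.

Mean z̄ = (4 + 12 + 16 − 6 − 1 − 9 − 6 − 1 + 4)/9 = 1.4444
Numerator Σ_{t=1}^{8}(z_t−z̄)(z_{t+1}−z̄) = 205.6914
Denominator Σ(z_t−z̄)² = 568.2222
r_1 = 205.6914 / 568.2222 = 0.362

0.362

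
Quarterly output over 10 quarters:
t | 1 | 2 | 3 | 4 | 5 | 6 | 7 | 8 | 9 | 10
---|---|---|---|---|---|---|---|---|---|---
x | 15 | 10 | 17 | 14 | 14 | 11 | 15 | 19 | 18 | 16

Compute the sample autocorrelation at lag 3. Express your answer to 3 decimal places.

Mean x̄ = (15 + 10 + 17 + 14 + 14 + 11 + 15 + 19 + 18 + 16)/10 = 14.9000
Σ(x_t−x̄)(x_{t+3}−x̄) = (-0.0900) + (4.4100) + (-8.1900) + (-0.0900) + (-3.6900) + (-12.0900) + (0.1100) = -19.6300
Denominator Σ(x_t−x̄)² = 72.9000
r_3 = -19.6300 / 72.9000 = -0.269

-0.269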